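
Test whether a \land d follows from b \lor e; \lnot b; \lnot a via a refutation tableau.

No

Initial set: {T (b \lor e); T \lnot b; T \lnot a; F (a \land d)}.
T (b \lor e): β-rule — branch into T b  //  T e.
  branch 1 (add T b):
    × closes — contains both b and \lnot b.
  branch 2 (add T e):
    F (a \land d): β-rule — branch into F a  //  F d.
      branch 2.1 (add F a):
        ○ open, literals {a=0, b=0, e=1}.
      branch 2.2 (add F d):
        ○ open, literals {a=0, b=0, d=0, e=1}.
1 branch closed, 2 open.
An open branch gives a countermodel: a=0, b=0, e=1 (unmentioned atoms arbitrary); the premises hold there but the conclusion fails.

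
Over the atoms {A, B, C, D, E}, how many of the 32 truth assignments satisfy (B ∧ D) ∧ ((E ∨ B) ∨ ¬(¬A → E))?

8

Initial set: {((B ∧ D) ∧ ((E ∨ B) ∨ ¬(¬A → E)))}.
((B ∧ D) ∧ ((E ∨ B) ∨ ¬(¬A → E))): α-rule — add (B ∧ D), ((E ∨ B) ∨ ¬(¬A → E)).
(B ∧ D): α-rule — add B, D.
((E ∨ B) ∨ ¬(¬A → E)): β-rule — branch into (E ∨ B)  //  ¬(¬A → E).
  branch 1 (add (E ∨ B)):
    (E ∨ B): β-rule — branch into E  //  B.
      branch 1.1 (add E):
        ○ open, literals {B=true, D=true, E=true}.
      branch 1.2 (add B):
        ○ open, literals {B=true, D=true}.
  branch 2 (add ¬(¬A → E)):
    ¬(¬A → E): α-rule — add ¬A, ¬E.
    ○ open, literals {A=false, B=true, D=true, E=false}.
0 branches closed, 3 open.
Each open branch fixes some atoms; the unmentioned ones are free. Counting distinct full assignments: branch {B=true, D=true, E=true} (A, C) contributes 4 new; branch {B=true, D=true} (A, C, E) contributes 4 new; branch {A=false, B=true, D=true, E=false} (C) contributes 0 new. Total: 8.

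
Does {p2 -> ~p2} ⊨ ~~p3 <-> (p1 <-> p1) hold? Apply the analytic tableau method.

No

Initial set: {(p2 -> ~p2); ~(~~p3 <-> (p1 <-> p1))}.
(p2 -> ~p2): β-rule — branch into ~p2  //  ~p2.
  branch 1 (add ~p2):
    ~(~~p3 <-> (p1 <-> p1)): β-rule — branch into ~~p3, ~(p1 <-> p1)  //  ~~~p3, (p1 <-> p1).
      branch 1.1 (add ~~p3, ~(p1 <-> p1)):
        ~~p3: drop double negation, giving p3.
        ~(p1 <-> p1): β-rule — branch into p1, ~p1  //  ~p1, p1.
          branch 1.1.1 (add p1, ~p1):
            × closes — contains both p1 and ~p1.
          branch 1.1.2 (add ~p1, p1):
            × closes — contains both p1 and ~p1.
      branch 1.2 (add ~~~p3, (p1 <-> p1)):
        ~~~p3: drop double negation, giving ~p3.
        (p1 <-> p1): β-rule — branch into p1, p1  //  ~p1, ~p1.
          branch 1.2.1 (add p1, p1):
            ○ open, literals {p1=1, p2=0, p3=0}.
          branch 1.2.2 (add ~p1, ~p1):
            ○ open, literals {p1=0, p2=0, p3=0}.
  branch 2 (add ~p2):
    ~(~~p3 <-> (p1 <-> p1)): β-rule — branch into ~~p3, ~(p1 <-> p1)  //  ~~~p3, (p1 <-> p1).
      branch 2.1 (add ~~p3, ~(p1 <-> p1)):
        ~~p3: drop double negation, giving p3.
        ~(p1 <-> p1): β-rule — branch into p1, ~p1  //  ~p1, p1.
          branch 2.1.1 (add p1, ~p1):
            × closes — contains both p1 and ~p1.
          branch 2.1.2 (add ~p1, p1):
            × closes — contains both p1 and ~p1.
      branch 2.2 (add ~~~p3, (p1 <-> p1)):
        ~~~p3: drop double negation, giving ~p3.
        (p1 <-> p1): β-rule — branch into p1, p1  //  ~p1, ~p1.
          branch 2.2.1 (add p1, p1):
            ○ open, literals {p1=1, p2=0, p3=0}.
          branch 2.2.2 (add ~p1, ~p1):
            ○ open, literals {p1=0, p2=0, p3=0}.
4 branches closed, 4 open.
An open branch gives a countermodel: p1=1, p2=0, p3=0 (unmentioned atoms arbitrary); the premises hold there but the conclusion fails.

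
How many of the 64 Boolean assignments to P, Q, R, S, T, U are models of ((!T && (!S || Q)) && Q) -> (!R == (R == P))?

Initial set: {(((!T && (!S || Q)) && Q) -> (!R == (R == P)))}.
(((!T && (!S || Q)) && Q) -> (!R == (R == P))): β-rule — branch into !((!T && (!S || Q)) && Q)  //  (!R == (R == P)).
  branch 1 (add !((!T && (!S || Q)) && Q)):
    !((!T && (!S || Q)) && Q): β-rule — branch into !(!T && (!S || Q))  //  !Q.
      branch 1.1 (add !(!T && (!S || Q))):
        !(!T && (!S || Q)): β-rule — branch into !!T  //  !(!S || Q).
          branch 1.1.1 (add !!T):
            ○ open, literals {T=1}.
          branch 1.1.2 (add !(!S || Q)):
            !(!S || Q): α-rule — add !!S, !Q.
            ○ open, literals {Q=0, S=1}.
      branch 1.2 (add !Q):
        ○ open, literals {Q=0}.
  branch 2 (add (!R == (R == P))):
    (!R == (R == P)): β-rule — branch into !R, (R == P)  //  !!R, !(R == P).
      branch 2.1 (add !R, (R == P)):
        (R == P): β-rule — branch into R, P  //  !R, !P.
          branch 2.1.1 (add R, P):
            × closes — contains both R and !R.
          branch 2.1.2 (add !R, !P):
            ○ open, literals {P=0, R=0}.
      branch 2.2 (add !!R, !(R == P)):
        !(R == P): β-rule — branch into R, !P  //  !R, P.
          branch 2.2.1 (add R, !P):
            ○ open, literals {P=0, R=1}.
          branch 2.2.2 (add !R, P):
            × closes — contains both R and !R.
2 branches closed, 5 open.
Each open branch fixes some atoms; the unmentioned ones are free. Counting distinct full assignments: branch {T=1} (P, Q, R, S, U) contributes 32 new; branch {Q=0, S=1} (P, R, T, U) contributes 8 new; branch {Q=0} (P, R, S, T, U) contributes 8 new; branch {P=0, R=0} (Q, S, T, U) contributes 4 new; branch {P=0, R=1} (Q, S, T, U) contributes 4 new. Total: 56.

56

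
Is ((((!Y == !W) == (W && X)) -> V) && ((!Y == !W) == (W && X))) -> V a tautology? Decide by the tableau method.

Assume the negation and expand:
Initial set: {!(((((!Y == !W) == (W && X)) -> V) && ((!Y == !W) == (W && X))) -> V)}.
!(((((!Y == !W) == (W && X)) -> V) && ((!Y == !W) == (W && X))) -> V): α-rule — add ((((!Y == !W) == (W && X)) -> V) && ((!Y == !W) == (W && X))), !V.
((((!Y == !W) == (W && X)) -> V) && ((!Y == !W) == (W && X))): α-rule — add (((!Y == !W) == (W && X)) -> V), ((!Y == !W) == (W && X)).
(((!Y == !W) == (W && X)) -> V): β-rule — branch into !((!Y == !W) == (W && X))  //  V.
  branch 1 (add !((!Y == !W) == (W && X))):
    ((!Y == !W) == (W && X)): β-rule — branch into (!Y == !W), (W && X)  //  !(!Y == !W), !(W && X).
      branch 1.1 (add (!Y == !W), (W && X)):
        (W && X): α-rule — add W, X.
        !((!Y == !W) == (W && X)): β-rule — branch into (!Y == !W), !(W && X)  //  !(!Y == !W), (W && X).
          branch 1.1.1 (add (!Y == !W), !(W && X)):
            (!Y == !W): β-rule — branch into !Y, !W  //  !!Y, !!W.
              branch 1.1.1.1 (add !Y, !W):
                × closes — contains both W and !W.
              branch 1.1.1.2 (add !!Y, !!W):
                (!Y == !W): β-rule — branch into !Y, !W  //  !!Y, !!W.
                  branch 1.1.1.2.1 (add !Y, !W):
                    × closes — contains both Y and !Y.
                  branch 1.1.1.2.2 (add !!Y, !!W):
                    !(W && X): β-rule — branch into !W  //  !X.
                      branch 1.1.1.2.2.1 (add !W):
                        × closes — contains both W and !W.
                      branch 1.1.1.2.2.2 (add !X):
                        × closes — contains both X and !X.
          branch 1.1.2 (add !(!Y == !W), (W && X)):
            (W && X): α-rule — add W, X.
            (!Y == !W): β-rule — branch into !Y, !W  //  !!Y, !!W.
              branch 1.1.2.1 (add !Y, !W):
                × closes — contains both W and !W.
              branch 1.1.2.2 (add !!Y, !!W):
                !(!Y == !W): β-rule — branch into !Y, !!W  //  !!Y, !W.
                  branch 1.1.2.2.1 (add !Y, !!W):
                    × closes — contains both Y and !Y.
                  branch 1.1.2.2.2 (add !!Y, !W):
                    × closes — contains both W and !W.
      branch 1.2 (add !(!Y == !W), !(W && X)):
        !((!Y == !W) == (W && X)): β-rule — branch into (!Y == !W), !(W && X)  //  !(!Y == !W), (W && X).
          branch 1.2.1 (add (!Y == !W), !(W && X)):
            !(!Y == !W): β-rule — branch into !Y, !!W  //  !!Y, !W.
              branch 1.2.1.1 (add !Y, !!W):
                !(W && X): β-rule — branch into !W  //  !X.
                  branch 1.2.1.1.1 (add !W):
                    × closes — contains both W and !W.
                  branch 1.2.1.1.2 (add !X):
                    (!Y == !W): β-rule — branch into !Y, !W  //  !!Y, !!W.
                      branch 1.2.1.1.2.1 (add !Y, !W):
                        × closes — contains both W and !W.
                      branch 1.2.1.1.2.2 (add !!Y, !!W):
                        × closes — contains both Y and !Y.
              branch 1.2.1.2 (add !!Y, !W):
                !(W && X): β-rule — branch into !W  //  !X.
                  branch 1.2.1.2.1 (add !W):
                    (!Y == !W): β-rule — branch into !Y, !W  //  !!Y, !!W.
                      branch 1.2.1.2.1.1 (add !Y, !W):
                        × closes — contains both Y and !Y.
                      branch 1.2.1.2.1.2 (add !!Y, !!W):
                        × closes — contains both W and !W.
                  branch 1.2.1.2.2 (add !X):
                    (!Y == !W): β-rule — branch into !Y, !W  //  !!Y, !!W.
                      branch 1.2.1.2.2.1 (add !Y, !W):
                        × closes — contains both Y and !Y.
                      branch 1.2.1.2.2.2 (add !!Y, !!W):
                        × closes — contains both W and !W.
          branch 1.2.2 (add !(!Y == !W), (W && X)):
            (W && X): α-rule — add W, X.
            !(!Y == !W): β-rule — branch into !Y, !!W  //  !!Y, !W.
              branch 1.2.2.1 (add !Y, !!W):
                !(W && X): β-rule — branch into !W  //  !X.
                  branch 1.2.2.1.1 (add !W):
                    × closes — contains both W and !W.
                  branch 1.2.2.1.2 (add !X):
                    × closes — contains both X and !X.
              branch 1.2.2.2 (add !!Y, !W):
                × closes — contains both W and !W.
  branch 2 (add V):
    × closes — contains both V and !V.
All 18 branches close.
Every branch closed, so the negation is unsatisfiable and the formula is valid.

Valid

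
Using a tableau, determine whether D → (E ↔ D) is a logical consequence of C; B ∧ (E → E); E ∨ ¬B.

Yes

Initial set: {C; (B ∧ (E → E)); (E ∨ ¬B); ¬(D → (E ↔ D))}.
(B ∧ (E → E)): α-rule — add B, (E → E).
¬(D → (E ↔ D)): α-rule — add D, ¬(E ↔ D).
(E ∨ ¬B): β-rule — branch into E  //  ¬B.
  branch 1 (add E):
    (E → E): β-rule — branch into ¬E  //  E.
      branch 1.1 (add ¬E):
        × closes — contains both E and ¬E.
      branch 1.2 (add E):
        ¬(E ↔ D): β-rule — branch into E, ¬D  //  ¬E, D.
          branch 1.2.1 (add E, ¬D):
            × closes — contains both D and ¬D.
          branch 1.2.2 (add ¬E, D):
            × closes — contains both E and ¬E.
  branch 2 (add ¬B):
    × closes — contains both B and ¬B.
All 4 branches close.
Every branch closed, so the premises entail the conclusion.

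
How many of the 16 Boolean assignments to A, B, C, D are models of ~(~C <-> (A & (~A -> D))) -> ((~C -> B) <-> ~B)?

Initial set: {(~(~C <-> (A & (~A -> D))) -> ((~C -> B) <-> ~B))}.
(~(~C <-> (A & (~A -> D))) -> ((~C -> B) <-> ~B)): β-rule — branch into ~~(~C <-> (A & (~A -> D)))  //  ((~C -> B) <-> ~B).
  branch 1 (add ~~(~C <-> (A & (~A -> D)))):
    ~~(~C <-> (A & (~A -> D))): β-rule — branch into ~C, (A & (~A -> D))  //  ~~C, ~(A & (~A -> D)).
      branch 1.1 (add ~C, (A & (~A -> D))):
        (A & (~A -> D)): α-rule — add A, (~A -> D).
        (~A -> D): β-rule — branch into ~~A  //  D.
          branch 1.1.1 (add ~~A):
            ○ open, literals {A=1, C=0}.
          branch 1.1.2 (add D):
            ○ open, literals {A=1, C=0, D=1}.
      branch 1.2 (add ~~C, ~(A & (~A -> D))):
        ~(A & (~A -> D)): β-rule — branch into ~A  //  ~(~A -> D).
          branch 1.2.1 (add ~A):
            ○ open, literals {A=0, C=1}.
          branch 1.2.2 (add ~(~A -> D)):
            ~(~A -> D): α-rule — add ~A, ~D.
            ○ open, literals {A=0, C=1, D=0}.
  branch 2 (add ((~C -> B) <-> ~B)):
    ((~C -> B) <-> ~B): β-rule — branch into (~C -> B), ~B  //  ~(~C -> B), ~~B.
      branch 2.1 (add (~C -> B), ~B):
        (~C -> B): β-rule — branch into ~~C  //  B.
          branch 2.1.1 (add ~~C):
            ○ open, literals {B=0, C=1}.
          branch 2.1.2 (add B):
            × closes — contains both B and ~B.
      branch 2.2 (add ~(~C -> B), ~~B):
        ~(~C -> B): α-rule — add ~C, ~B.
        × closes — contains both B and ~B.
2 branches closed, 5 open.
Each open branch fixes some atoms; the unmentioned ones are free. Counting distinct full assignments: branch {A=1, C=0} (B, D) contributes 4 new; branch {A=1, C=0, D=1} (B) contributes 0 new; branch {A=0, C=1} (B, D) contributes 4 new; branch {A=0, C=1, D=0} (B) contributes 0 new; branch {B=0, C=1} (A, D) contributes 2 new. Total: 10.

10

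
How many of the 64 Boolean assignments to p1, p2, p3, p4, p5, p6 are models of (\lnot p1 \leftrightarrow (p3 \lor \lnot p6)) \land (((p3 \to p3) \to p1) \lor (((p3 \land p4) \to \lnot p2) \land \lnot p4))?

20

Initial set: {T ((\lnot p1 \leftrightarrow (p3 \lor \lnot p6)) \land (((p3 \to p3) \to p1) \lor (((p3 \land p4) \to \lnot p2) \land \lnot p4)))}.
T ((\lnot p1 \leftrightarrow (p3 \lor \lnot p6)) \land (((p3 \to p3) \to p1) \lor (((p3 \land p4) \to \lnot p2) \land \lnot p4))): α-rule — add T (\lnot p1 \leftrightarrow (p3 \lor \lnot p6)), T (((p3 \to p3) \to p1) \lor (((p3 \land p4) \to \lnot p2) \land \lnot p4)).
T (\lnot p1 \leftrightarrow (p3 \lor \lnot p6)): β-rule — branch into T \lnot p1, T (p3 \lor \lnot p6)  //  F \lnot p1, F (p3 \lor \lnot p6).
  branch 1 (add T \lnot p1, T (p3 \lor \lnot p6)):
    T (((p3 \to p3) \to p1) \lor (((p3 \land p4) \to \lnot p2) \land \lnot p4)): β-rule — branch into T ((p3 \to p3) \to p1)  //  T (((p3 \land p4) \to \lnot p2) \land \lnot p4).
      branch 1.1 (add T ((p3 \to p3) \to p1)):
        T (p3 \lor \lnot p6): β-rule — branch into T p3  //  T \lnot p6.
          branch 1.1.1 (add T p3):
            T ((p3 \to p3) \to p1): β-rule — branch into F (p3 \to p3)  //  T p1.
              branch 1.1.1.1 (add F (p3 \to p3)):
                F (p3 \to p3): α-rule — add T p3, F p3.
                × closes — contains both p3 and \lnot p3.
              branch 1.1.1.2 (add T p1):
                × closes — contains both p1 and \lnot p1.
          branch 1.1.2 (add T \lnot p6):
            T ((p3 \to p3) \to p1): β-rule — branch into F (p3 \to p3)  //  T p1.
              branch 1.1.2.1 (add F (p3 \to p3)):
                F (p3 \to p3): α-rule — add T p3, F p3.
                × closes — contains both p3 and \lnot p3.
              branch 1.1.2.2 (add T p1):
                × closes — contains both p1 and \lnot p1.
      branch 1.2 (add T (((p3 \land p4) \to \lnot p2) \land \lnot p4)):
        T (((p3 \land p4) \to \lnot p2) \land \lnot p4): α-rule — add T ((p3 \land p4) \to \lnot p2), T \lnot p4.
        T (p3 \lor \lnot p6): β-rule — branch into T p3  //  T \lnot p6.
          branch 1.2.1 (add T p3):
            T ((p3 \land p4) \to \lnot p2): β-rule — branch into F (p3 \land p4)  //  T \lnot p2.
              branch 1.2.1.1 (add F (p3 \land p4)):
                F (p3 \land p4): β-rule — branch into F p3  //  F p4.
                  branch 1.2.1.1.1 (add F p3):
                    × closes — contains both p3 and \lnot p3.
                  branch 1.2.1.1.2 (add F p4):
                    ○ open, literals {p1=false, p3=true, p4=false}.
              branch 1.2.1.2 (add T \lnot p2):
                ○ open, literals {p1=false, p2=false, p3=true, p4=false}.
          branch 1.2.2 (add T \lnot p6):
            T ((p3 \land p4) \to \lnot p2): β-rule — branch into F (p3 \land p4)  //  T \lnot p2.
              branch 1.2.2.1 (add F (p3 \land p4)):
                F (p3 \land p4): β-rule — branch into F p3  //  F p4.
                  branch 1.2.2.1.1 (add F p3):
                    ○ open, literals {p1=false, p3=false, p4=false, p6=false}.
                  branch 1.2.2.1.2 (add F p4):
                    ○ open, literals {p1=false, p4=false, p6=false}.
              branch 1.2.2.2 (add T \lnot p2):
                ○ open, literals {p1=false, p2=false, p4=false, p6=false}.
  branch 2 (add F \lnot p1, F (p3 \lor \lnot p6)):
    F (p3 \lor \lnot p6): α-rule — add F p3, F \lnot p6.
    T (((p3 \to p3) \to p1) \lor (((p3 \land p4) \to \lnot p2) \land \lnot p4)): β-rule — branch into T ((p3 \to p3) \to p1)  //  T (((p3 \land p4) \to \lnot p2) \land \lnot p4).
      branch 2.1 (add T ((p3 \to p3) \to p1)):
        T ((p3 \to p3) \to p1): β-rule — branch into F (p3 \to p3)  //  T p1.
          branch 2.1.1 (add F (p3 \to p3)):
            F (p3 \to p3): α-rule — add T p3, F p3.
            × closes — contains both p3 and \lnot p3.
          branch 2.1.2 (add T p1):
            ○ open, literals {p1=true, p3=false, p6=true}.
      branch 2.2 (add T (((p3 \land p4) \to \lnot p2) \land \lnot p4)):
        T (((p3 \land p4) \to \lnot p2) \land \lnot p4): α-rule — add T ((p3 \land p4) \to \lnot p2), T \lnot p4.
        T ((p3 \land p4) \to \lnot p2): β-rule — branch into F (p3 \land p4)  //  T \lnot p2.
          branch 2.2.1 (add F (p3 \land p4)):
            F (p3 \land p4): β-rule — branch into F p3  //  F p4.
              branch 2.2.1.1 (add F p3):
                ○ open, literals {p1=true, p3=false, p4=false, p6=true}.
              branch 2.2.1.2 (add F p4):
                ○ open, literals {p1=true, p3=false, p4=false, p6=true}.
          branch 2.2.2 (add T \lnot p2):
            ○ open, literals {p1=true, p2=false, p3=false, p4=false, p6=true}.
6 branches closed, 9 open.
Each open branch fixes some atoms; the unmentioned ones are free. Counting distinct full assignments: branch {p1=false, p3=true, p4=false} (p2, p5, p6) contributes 8 new; branch {p1=false, p2=false, p3=true, p4=false} (p5, p6) contributes 0 new; branch {p1=false, p3=false, p4=false, p6=false} (p2, p5) contributes 4 new; branch {p1=false, p4=false, p6=false} (p2, p3, p5) contributes 0 new; branch {p1=false, p2=false, p4=false, p6=false} (p3, p5) contributes 0 new; branch {p1=true, p3=false, p6=true} (p2, p4, p5) contributes 8 new; branch {p1=true, p3=false, p4=false, p6=true} (p2, p5) contributes 0 new; branch {p1=true, p3=false, p4=false, p6=true} (p2, p5) contributes 0 new; branch {p1=true, p2=false, p3=false, p4=false, p6=true} (p5) contributes 0 new. Total: 20.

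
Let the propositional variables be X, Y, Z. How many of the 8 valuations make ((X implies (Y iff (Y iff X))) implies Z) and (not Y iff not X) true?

2

Initial set: {(((X implies (Y iff (Y iff X))) implies Z) and (not Y iff not X))}.
(((X implies (Y iff (Y iff X))) implies Z) and (not Y iff not X)): α-rule — add ((X implies (Y iff (Y iff X))) implies Z), (not Y iff not X).
((X implies (Y iff (Y iff X))) implies Z): β-rule — branch into not (X implies (Y iff (Y iff X)))  //  Z.
  branch 1 (add not (X implies (Y iff (Y iff X)))):
    not (X implies (Y iff (Y iff X))): α-rule — add X, not (Y iff (Y iff X)).
    (not Y iff not X): β-rule — branch into not Y, not X  //  not not Y, not not X.
      branch 1.1 (add not Y, not X):
        × closes — contains both X and not X.
      branch 1.2 (add not not Y, not not X):
        not (Y iff (Y iff X)): β-rule — branch into Y, not (Y iff X)  //  not Y, (Y iff X).
          branch 1.2.1 (add Y, not (Y iff X)):
            not (Y iff X): β-rule — branch into Y, not X  //  not Y, X.
              branch 1.2.1.1 (add Y, not X):
                × closes — contains both X and not X.
              branch 1.2.1.2 (add not Y, X):
                × closes — contains both Y and not Y.
          branch 1.2.2 (add not Y, (Y iff X)):
            × closes — contains both Y and not Y.
  branch 2 (add Z):
    (not Y iff not X): β-rule — branch into not Y, not X  //  not not Y, not not X.
      branch 2.1 (add not Y, not X):
        ○ open, literals {X=F, Y=F, Z=T}.
      branch 2.2 (add not not Y, not not X):
        ○ open, literals {X=T, Y=T, Z=T}.
4 branches closed, 2 open.
Each open branch fixes some atoms; the unmentioned ones are free. Counting distinct full assignments: branch {X=F, Y=F, Z=T} (none free) contributes 1 new; branch {X=T, Y=T, Z=T} (none free) contributes 1 new. Total: 2.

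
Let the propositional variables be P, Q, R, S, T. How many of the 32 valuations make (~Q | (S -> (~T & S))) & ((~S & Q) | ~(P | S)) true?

Initial set: {T ((~Q | (S -> (~T & S))) & ((~S & Q) | ~(P | S)))}.
T ((~Q | (S -> (~T & S))) & ((~S & Q) | ~(P | S))): α-rule — add T (~Q | (S -> (~T & S))), T ((~S & Q) | ~(P | S)).
T (~Q | (S -> (~T & S))): β-rule — branch into T ~Q  //  T (S -> (~T & S)).
  branch 1 (add T ~Q):
    T ((~S & Q) | ~(P | S)): β-rule — branch into T (~S & Q)  //  T ~(P | S).
      branch 1.1 (add T (~S & Q)):
        T (~S & Q): α-rule — add T ~S, T Q.
        × closes — contains both Q and ~Q.
      branch 1.2 (add T ~(P | S)):
        T ~(P | S): α-rule — add F P, F S.
        ○ open, literals {P=F, Q=F, S=F}.
  branch 2 (add T (S -> (~T & S))):
    T ((~S & Q) | ~(P | S)): β-rule — branch into T (~S & Q)  //  T ~(P | S).
      branch 2.1 (add T (~S & Q)):
        T (~S & Q): α-rule — add T ~S, T Q.
        T (S -> (~T & S)): β-rule — branch into F S  //  T (~T & S).
          branch 2.1.1 (add F S):
            ○ open, literals {Q=T, S=F}.
          branch 2.1.2 (add T (~T & S)):
            T (~T & S): α-rule — add T ~T, T S.
            × closes — contains both S and ~S.
      branch 2.2 (add T ~(P | S)):
        T ~(P | S): α-rule — add F P, F S.
        T (S -> (~T & S)): β-rule — branch into F S  //  T (~T & S).
          branch 2.2.1 (add F S):
            ○ open, literals {P=F, S=F}.
          branch 2.2.2 (add T (~T & S)):
            T (~T & S): α-rule — add T ~T, T S.
            × closes — contains both S and ~S.
3 branches closed, 3 open.
Each open branch fixes some atoms; the unmentioned ones are free. Counting distinct full assignments: branch {P=F, Q=F, S=F} (R, T) contributes 4 new; branch {Q=T, S=F} (P, R, T) contributes 8 new; branch {P=F, S=F} (Q, R, T) contributes 0 new. Total: 12.

12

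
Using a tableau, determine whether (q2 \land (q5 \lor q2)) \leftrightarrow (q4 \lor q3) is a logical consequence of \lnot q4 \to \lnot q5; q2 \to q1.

Initial set: {(\lnot q4 \to \lnot q5); (q2 \to q1); \lnot ((q2 \land (q5 \lor q2)) \leftrightarrow (q4 \lor q3))}.
(\lnot q4 \to \lnot q5): β-rule — branch into \lnot \lnot q4  //  \lnot q5.
  branch 1 (add \lnot \lnot q4):
    (q2 \to q1): β-rule — branch into \lnot q2  //  q1.
      branch 1.1 (add \lnot q2):
        \lnot ((q2 \land (q5 \lor q2)) \leftrightarrow (q4 \lor q3)): β-rule — branch into (q2 \land (q5 \lor q2)), \lnot (q4 \lor q3)  //  \lnot (q2 \land (q5 \lor q2)), (q4 \lor q3).
          branch 1.1.1 (add (q2 \land (q5 \lor q2)), \lnot (q4 \lor q3)):
            (q2 \land (q5 \lor q2)): α-rule — add q2, (q5 \lor q2).
            × closes — contains both q2 and \lnot q2.
          branch 1.1.2 (add \lnot (q2 \land (q5 \lor q2)), (q4 \lor q3)):
            \lnot (q2 \land (q5 \lor q2)): β-rule — branch into \lnot q2  //  \lnot (q5 \lor q2).
              branch 1.1.2.1 (add \lnot q2):
                (q4 \lor q3): β-rule — branch into q4  //  q3.
                  branch 1.1.2.1.1 (add q4):
                    ○ open, literals {q2=F, q4=T}.
                  branch 1.1.2.1.2 (add q3):
                    ○ open, literals {q2=F, q3=T, q4=T}.
              branch 1.1.2.2 (add \lnot (q5 \lor q2)):
                \lnot (q5 \lor q2): α-rule — add \lnot q5, \lnot q2.
                (q4 \lor q3): β-rule — branch into q4  //  q3.
                  branch 1.1.2.2.1 (add q4):
                    ○ open, literals {q2=F, q4=T, q5=F}.
                  branch 1.1.2.2.2 (add q3):
                    ○ open, literals {q2=F, q3=T, q4=T, q5=F}.
      branch 1.2 (add q1):
        \lnot ((q2 \land (q5 \lor q2)) \leftrightarrow (q4 \lor q3)): β-rule — branch into (q2 \land (q5 \lor q2)), \lnot (q4 \lor q3)  //  \lnot (q2 \land (q5 \lor q2)), (q4 \lor q3).
          branch 1.2.1 (add (q2 \land (q5 \lor q2)), \lnot (q4 \lor q3)):
            (q2 \land (q5 \lor q2)): α-rule — add q2, (q5 \lor q2).
            \lnot (q4 \lor q3): α-rule — add \lnot q4, \lnot q3.
            × closes — contains both q4 and \lnot q4.
          branch 1.2.2 (add \lnot (q2 \land (q5 \lor q2)), (q4 \lor q3)):
            \lnot (q2 \land (q5 \lor q2)): β-rule — branch into \lnot q2  //  \lnot (q5 \lor q2).
              branch 1.2.2.1 (add \lnot q2):
                (q4 \lor q3): β-rule — branch into q4  //  q3.
                  branch 1.2.2.1.1 (add q4):
                    ○ open, literals {q1=T, q2=F, q4=T}.
                  branch 1.2.2.1.2 (add q3):
                    ○ open, literals {q1=T, q2=F, q3=T, q4=T}.
              branch 1.2.2.2 (add \lnot (q5 \lor q2)):
                \lnot (q5 \lor q2): α-rule — add \lnot q5, \lnot q2.
                (q4 \lor q3): β-rule — branch into q4  //  q3.
                  branch 1.2.2.2.1 (add q4):
                    ○ open, literals {q1=T, q2=F, q4=T, q5=F}.
                  branch 1.2.2.2.2 (add q3):
                    ○ open, literals {q1=T, q2=F, q3=T, q4=T, q5=F}.
  branch 2 (add \lnot q5):
    (q2 \to q1): β-rule — branch into \lnot q2  //  q1.
      branch 2.1 (add \lnot q2):
        \lnot ((q2 \land (q5 \lor q2)) \leftrightarrow (q4 \lor q3)): β-rule — branch into (q2 \land (q5 \lor q2)), \lnot (q4 \lor q3)  //  \lnot (q2 \land (q5 \lor q2)), (q4 \lor q3).
          branch 2.1.1 (add (q2 \land (q5 \lor q2)), \lnot (q4 \lor q3)):
            (q2 \land (q5 \lor q2)): α-rule — add q2, (q5 \lor q2).
            × closes — contains both q2 and \lnot q2.
          branch 2.1.2 (add \lnot (q2 \land (q5 \lor q2)), (q4 \lor q3)):
            \lnot (q2 \land (q5 \lor q2)): β-rule — branch into \lnot q2  //  \lnot (q5 \lor q2).
              branch 2.1.2.1 (add \lnot q2):
                (q4 \lor q3): β-rule — branch into q4  //  q3.
                  branch 2.1.2.1.1 (add q4):
                    ○ open, literals {q2=F, q4=T, q5=F}.
                  branch 2.1.2.1.2 (add q3):
                    ○ open, literals {q2=F, q3=T, q5=F}.
              branch 2.1.2.2 (add \lnot (q5 \lor q2)):
                \lnot (q5 \lor q2): α-rule — add \lnot q5, \lnot q2.
                (q4 \lor q3): β-rule — branch into q4  //  q3.
                  branch 2.1.2.2.1 (add q4):
                    ○ open, literals {q2=F, q4=T, q5=F}.
                  branch 2.1.2.2.2 (add q3):
                    ○ open, literals {q2=F, q3=T, q5=F}.
      branch 2.2 (add q1):
        \lnot ((q2 \land (q5 \lor q2)) \leftrightarrow (q4 \lor q3)): β-rule — branch into (q2 \land (q5 \lor q2)), \lnot (q4 \lor q3)  //  \lnot (q2 \land (q5 \lor q2)), (q4 \lor q3).
          branch 2.2.1 (add (q2 \land (q5 \lor q2)), \lnot (q4 \lor q3)):
            (q2 \land (q5 \lor q2)): α-rule — add q2, (q5 \lor q2).
            \lnot (q4 \lor q3): α-rule — add \lnot q4, \lnot q3.
            (q5 \lor q2): β-rule — branch into q5  //  q2.
              branch 2.2.1.1 (add q5):
                × closes — contains both q5 and \lnot q5.
              branch 2.2.1.2 (add q2):
                ○ open, literals {q1=T, q2=T, q3=F, q4=F, q5=F}.
          branch 2.2.2 (add \lnot (q2 \land (q5 \lor q2)), (q4 \lor q3)):
            \lnot (q2 \land (q5 \lor q2)): β-rule — branch into \lnot q2  //  \lnot (q5 \lor q2).
              branch 2.2.2.1 (add \lnot q2):
                (q4 \lor q3): β-rule — branch into q4  //  q3.
                  branch 2.2.2.1.1 (add q4):
                    ○ open, literals {q1=T, q2=F, q4=T, q5=F}.
                  branch 2.2.2.1.2 (add q3):
                    ○ open, literals {q1=T, q2=F, q3=T, q5=F}.
              branch 2.2.2.2 (add \lnot (q5 \lor q2)):
                \lnot (q5 \lor q2): α-rule — add \lnot q5, \lnot q2.
                (q4 \lor q3): β-rule — branch into q4  //  q3.
                  branch 2.2.2.2.1 (add q4):
                    ○ open, literals {q1=T, q2=F, q4=T, q5=F}.
                  branch 2.2.2.2.2 (add q3):
                    ○ open, literals {q1=T, q2=F, q3=T, q5=F}.
4 branches closed, 17 open.
An open branch gives a countermodel: q2=F, q4=T (unmentioned atoms arbitrary); the premises hold there but the conclusion fails.

No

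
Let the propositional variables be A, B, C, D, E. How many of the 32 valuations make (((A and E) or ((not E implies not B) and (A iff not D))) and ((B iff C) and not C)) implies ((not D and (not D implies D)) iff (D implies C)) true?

Initial set: {((((A and E) or ((not E implies not B) and (A iff not D))) and ((B iff C) and not C)) implies ((not D and (not D implies D)) iff (D implies C)))}.
((((A and E) or ((not E implies not B) and (A iff not D))) and ((B iff C) and not C)) implies ((not D and (not D implies D)) iff (D implies C))): β-rule — branch into not (((A and E) or ((not E implies not B) and (A iff not D))) and ((B iff C) and not C))  //  ((not D and (not D implies D)) iff (D implies C)).
  branch 1 (add not (((A and E) or ((not E implies not B) and (A iff not D))) and ((B iff C) and not C))):
    not (((A and E) or ((not E implies not B) and (A iff not D))) and ((B iff C) and not C)): β-rule — branch into not ((A and E) or ((not E implies not B) and (A iff not D)))  //  not ((B iff C) and not C).
      branch 1.1 (add not ((A and E) or ((not E implies not B) and (A iff not D)))):
        not ((A and E) or ((not E implies not B) and (A iff not D))): α-rule — add not (A and E), not ((not E implies not B) and (A iff not D)).
        not (A and E): β-rule — branch into not A  //  not E.
          branch 1.1.1 (add not A):
            not ((not E implies not B) and (A iff not D)): β-rule — branch into not (not E implies not B)  //  not (A iff not D).
              branch 1.1.1.1 (add not (not E implies not B)):
                not (not E implies not B): α-rule — add not E, not not B.
                ○ open, literals {A=F, B=T, E=F}.
              branch 1.1.1.2 (add not (A iff not D)):
                not (A iff not D): β-rule — branch into A, not not D  //  not A, not D.
                  branch 1.1.1.2.1 (add A, not not D):
                    × closes — contains both A and not A.
                  branch 1.1.1.2.2 (add not A, not D):
                    ○ open, literals {A=F, D=F}.
          branch 1.1.2 (add not E):
            not ((not E implies not B) and (A iff not D)): β-rule — branch into not (not E implies not B)  //  not (A iff not D).
              branch 1.1.2.1 (add not (not E implies not B)):
                not (not E implies not B): α-rule — add not E, not not B.
                ○ open, literals {B=T, E=F}.
              branch 1.1.2.2 (add not (A iff not D)):
                not (A iff not D): β-rule — branch into A, not not D  //  not A, not D.
                  branch 1.1.2.2.1 (add A, not not D):
                    ○ open, literals {A=T, D=T, E=F}.
                  branch 1.1.2.2.2 (add not A, not D):
                    ○ open, literals {A=F, D=F, E=F}.
      branch 1.2 (add not ((B iff C) and not C)):
        not ((B iff C) and not C): β-rule — branch into not (B iff C)  //  not not C.
          branch 1.2.1 (add not (B iff C)):
            not (B iff C): β-rule — branch into B, not C  //  not B, C.
              branch 1.2.1.1 (add B, not C):
                ○ open, literals {B=T, C=F}.
              branch 1.2.1.2 (add not B, C):
                ○ open, literals {B=F, C=T}.
          branch 1.2.2 (add not not C):
            ○ open, literals {C=T}.
  branch 2 (add ((not D and (not D implies D)) iff (D implies C))):
    ((not D and (not D implies D)) iff (D implies C)): β-rule — branch into (not D and (not D implies D)), (D implies C)  //  not (not D and (not D implies D)), not (D implies C).
      branch 2.1 (add (not D and (not D implies D)), (D implies C)):
        (not D and (not D implies D)): α-rule — add not D, (not D implies D).
        (D implies C): β-rule — branch into not D  //  C.
          branch 2.1.1 (add not D):
            (not D implies D): β-rule — branch into not not D  //  D.
              branch 2.1.1.1 (add not not D):
                × closes — contains both D and not D.
              branch 2.1.1.2 (add D):
                × closes — contains both D and not D.
          branch 2.1.2 (add C):
            (not D implies D): β-rule — branch into not not D  //  D.
              branch 2.1.2.1 (add not not D):
                × closes — contains both D and not D.
              branch 2.1.2.2 (add D):
                × closes — contains both D and not D.
      branch 2.2 (add not (not D and (not D implies D)), not (D implies C)):
        not (D implies C): α-rule — add D, not C.
        not (not D and (not D implies D)): β-rule — branch into not not D  //  not (not D implies D).
          branch 2.2.1 (add not not D):
            ○ open, literals {C=F, D=T}.
          branch 2.2.2 (add not (not D implies D)):
            not (not D implies D): α-rule — add not D, not D.
            × closes — contains both D and not D.
6 branches closed, 9 open.
Each open branch fixes some atoms; the unmentioned ones are free. Counting distinct full assignments: branch {A=F, B=T, E=F} (C, D) contributes 4 new; branch {A=F, D=F} (B, C, E) contributes 6 new; branch {B=T, E=F} (A, C, D) contributes 4 new; branch {A=T, D=T, E=F} (B, C) contributes 2 new; branch {A=F, D=F, E=F} (B, C) contributes 0 new; branch {B=T, C=F} (A, D, E) contributes 3 new; branch {B=F, C=T} (A, D, E) contributes 5 new; branch {C=T} (A, B, D, E) contributes 3 new; branch {C=F, D=T} (A, B, E) contributes 3 new. Total: 30.

30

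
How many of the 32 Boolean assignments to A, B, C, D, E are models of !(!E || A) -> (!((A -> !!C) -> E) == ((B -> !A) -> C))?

28

Initial set: {(!(!E || A) -> (!((A -> !!C) -> E) == ((B -> !A) -> C)))}.
(!(!E || A) -> (!((A -> !!C) -> E) == ((B -> !A) -> C))): β-rule — branch into !!(!E || A)  //  (!((A -> !!C) -> E) == ((B -> !A) -> C)).
  branch 1 (add !!(!E || A)):
    !!(!E || A): β-rule — branch into !E  //  A.
      branch 1.1 (add !E):
        ○ open, literals {E=false}.
      branch 1.2 (add A):
        ○ open, literals {A=true}.
  branch 2 (add (!((A -> !!C) -> E) == ((B -> !A) -> C))):
    (!((A -> !!C) -> E) == ((B -> !A) -> C)): β-rule — branch into !((A -> !!C) -> E), ((B -> !A) -> C)  //  !!((A -> !!C) -> E), !((B -> !A) -> C).
      branch 2.1 (add !((A -> !!C) -> E), ((B -> !A) -> C)):
        !((A -> !!C) -> E): α-rule — add (A -> !!C), !E.
        ((B -> !A) -> C): β-rule — branch into !(B -> !A)  //  C.
          branch 2.1.1 (add !(B -> !A)):
            !(B -> !A): α-rule — add B, !!A.
            (A -> !!C): β-rule — branch into !A  //  !!C.
              branch 2.1.1.1 (add !A):
                × closes — contains both A and !A.
              branch 2.1.1.2 (add !!C):
                !!C: drop double negation, giving C.
                ○ open, literals {A=true, B=true, C=true, E=false}.
          branch 2.1.2 (add C):
            (A -> !!C): β-rule — branch into !A  //  !!C.
              branch 2.1.2.1 (add !A):
                ○ open, literals {A=false, C=true, E=false}.
              branch 2.1.2.2 (add !!C):
                !!C: drop double negation, giving C.
                ○ open, literals {C=true, E=false}.
      branch 2.2 (add !!((A -> !!C) -> E), !((B -> !A) -> C)):
        !((B -> !A) -> C): α-rule — add (B -> !A), !C.
        !!((A -> !!C) -> E): β-rule — branch into !(A -> !!C)  //  E.
          branch 2.2.1 (add !(A -> !!C)):
            !(A -> !!C): α-rule — add A, !!!C.
            !!!C: drop double negation, giving !C.
            (B -> !A): β-rule — branch into !B  //  !A.
              branch 2.2.1.1 (add !B):
                ○ open, literals {A=true, B=false, C=false}.
              branch 2.2.1.2 (add !A):
                × closes — contains both A and !A.
          branch 2.2.2 (add E):
            (B -> !A): β-rule — branch into !B  //  !A.
              branch 2.2.2.1 (add !B):
                ○ open, literals {B=false, C=false, E=true}.
              branch 2.2.2.2 (add !A):
                ○ open, literals {A=false, C=false, E=true}.
2 branches closed, 8 open.
Each open branch fixes some atoms; the unmentioned ones are free. Counting distinct full assignments: branch {E=false} (A, B, C, D) contributes 16 new; branch {A=true} (B, C, D, E) contributes 8 new; branch {A=true, B=true, C=true, E=false} (D) contributes 0 new; branch {A=false, C=true, E=false} (B, D) contributes 0 new; branch {C=true, E=false} (A, B, D) contributes 0 new; branch {A=true, B=false, C=false} (D, E) contributes 0 new; branch {B=false, C=false, E=true} (A, D) contributes 2 new; branch {A=false, C=false, E=true} (B, D) contributes 2 new. Total: 28.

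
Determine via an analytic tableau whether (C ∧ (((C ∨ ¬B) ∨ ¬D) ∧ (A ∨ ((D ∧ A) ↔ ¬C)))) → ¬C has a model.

Satisfiable

Initial set: {T ((C ∧ (((C ∨ ¬B) ∨ ¬D) ∧ (A ∨ ((D ∧ A) ↔ ¬C)))) → ¬C)}.
T ((C ∧ (((C ∨ ¬B) ∨ ¬D) ∧ (A ∨ ((D ∧ A) ↔ ¬C)))) → ¬C): β-rule — branch into F (C ∧ (((C ∨ ¬B) ∨ ¬D) ∧ (A ∨ ((D ∧ A) ↔ ¬C))))  //  T ¬C.
  branch 1 (add F (C ∧ (((C ∨ ¬B) ∨ ¬D) ∧ (A ∨ ((D ∧ A) ↔ ¬C))))):
    F (C ∧ (((C ∨ ¬B) ∨ ¬D) ∧ (A ∨ ((D ∧ A) ↔ ¬C)))): β-rule — branch into F C  //  F (((C ∨ ¬B) ∨ ¬D) ∧ (A ∨ ((D ∧ A) ↔ ¬C))).
      branch 1.1 (add F C):
        ○ open, literals {C=F}.
      branch 1.2 (add F (((C ∨ ¬B) ∨ ¬D) ∧ (A ∨ ((D ∧ A) ↔ ¬C)))):
        F (((C ∨ ¬B) ∨ ¬D) ∧ (A ∨ ((D ∧ A) ↔ ¬C))): β-rule — branch into F ((C ∨ ¬B) ∨ ¬D)  //  F (A ∨ ((D ∧ A) ↔ ¬C)).
          branch 1.2.1 (add F ((C ∨ ¬B) ∨ ¬D)):
            F ((C ∨ ¬B) ∨ ¬D): α-rule — add F (C ∨ ¬B), F ¬D.
            F (C ∨ ¬B): α-rule — add F C, F ¬B.
            ○ open, literals {B=T, C=F, D=T}.
          branch 1.2.2 (add F (A ∨ ((D ∧ A) ↔ ¬C))):
            F (A ∨ ((D ∧ A) ↔ ¬C)): α-rule — add F A, F ((D ∧ A) ↔ ¬C).
            F ((D ∧ A) ↔ ¬C): β-rule — branch into T (D ∧ A), F ¬C  //  F (D ∧ A), T ¬C.
              branch 1.2.2.1 (add T (D ∧ A), F ¬C):
                T (D ∧ A): α-rule — add T D, T A.
                × closes — contains both A and ¬A.
              branch 1.2.2.2 (add F (D ∧ A), T ¬C):
                F (D ∧ A): β-rule — branch into F D  //  F A.
                  branch 1.2.2.2.1 (add F D):
                    ○ open, literals {A=F, C=F, D=F}.
                  branch 1.2.2.2.2 (add F A):
                    ○ open, literals {A=F, C=F}.
  branch 2 (add T ¬C):
    ○ open, literals {C=F}.
1 branch closed, 5 open.
An open branch gives a satisfying assignment: C=F.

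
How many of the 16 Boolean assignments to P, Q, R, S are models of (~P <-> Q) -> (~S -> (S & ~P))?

12

Initial set: {T ((~P <-> Q) -> (~S -> (S & ~P)))}.
T ((~P <-> Q) -> (~S -> (S & ~P))): β-rule — branch into F (~P <-> Q)  //  T (~S -> (S & ~P)).
  branch 1 (add F (~P <-> Q)):
    F (~P <-> Q): β-rule — branch into T ~P, F Q  //  F ~P, T Q.
      branch 1.1 (add T ~P, F Q):
        ○ open, literals {P=0, Q=0}.
      branch 1.2 (add F ~P, T Q):
        ○ open, literals {P=1, Q=1}.
  branch 2 (add T (~S -> (S & ~P))):
    T (~S -> (S & ~P)): β-rule — branch into F ~S  //  T (S & ~P).
      branch 2.1 (add F ~S):
        ○ open, literals {S=1}.
      branch 2.2 (add T (S & ~P)):
        T (S & ~P): α-rule — add T S, T ~P.
        ○ open, literals {P=0, S=1}.
0 branches closed, 4 open.
Each open branch fixes some atoms; the unmentioned ones are free. Counting distinct full assignments: branch {P=0, Q=0} (R, S) contributes 4 new; branch {P=1, Q=1} (R, S) contributes 4 new; branch {S=1} (P, Q, R) contributes 4 new; branch {P=0, S=1} (Q, R) contributes 0 new. Total: 12.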